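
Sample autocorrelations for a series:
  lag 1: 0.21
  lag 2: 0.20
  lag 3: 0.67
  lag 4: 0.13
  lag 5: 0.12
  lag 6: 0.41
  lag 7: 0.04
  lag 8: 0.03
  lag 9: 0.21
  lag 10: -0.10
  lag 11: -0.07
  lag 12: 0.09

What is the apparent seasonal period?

The largest autocorrelation is r_3 = 0.67, with a weaker echo at lag 6 (0.41); the remaining lags stay at or below 0.21. The elevated value at lag 1 (0.21), dropping to 0.20 at lag 2, reflects decaying short-term dependence rather than seasonality.
The dominant spike at lag 3 indicates a seasonal period of 3.

3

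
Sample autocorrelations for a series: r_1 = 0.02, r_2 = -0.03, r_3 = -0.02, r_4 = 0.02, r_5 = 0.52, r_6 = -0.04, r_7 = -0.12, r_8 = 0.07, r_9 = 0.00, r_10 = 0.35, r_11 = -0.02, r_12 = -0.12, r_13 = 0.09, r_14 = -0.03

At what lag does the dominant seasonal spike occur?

The largest autocorrelation is r_5 = 0.52, with a weaker echo at lag 10 (0.35); the remaining lags stay at or below 0.09.
The dominant spike at lag 5 indicates a seasonal period of 5.

5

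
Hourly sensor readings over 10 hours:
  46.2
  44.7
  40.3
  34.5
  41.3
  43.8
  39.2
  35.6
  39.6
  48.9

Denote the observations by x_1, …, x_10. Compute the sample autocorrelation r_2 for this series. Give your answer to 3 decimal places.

Mean x̄ = (46.2 + 44.7 + 40.3 + 34.5 + 41.3 + 43.8 + 39.2 + 35.6 + 39.6 + 48.9)/10 = 41.4100
Numerator Σ_{t=1}^{8}(x_t−x̄)(x_{t+2}−x̄) = -97.6032
Denominator Σ(x_t−x̄)² = 186.4890
r_2 = -97.6032 / 186.4890 = -0.523

-0.523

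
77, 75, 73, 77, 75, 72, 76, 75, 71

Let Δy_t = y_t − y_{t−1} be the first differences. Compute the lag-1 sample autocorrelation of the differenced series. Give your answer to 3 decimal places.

-0.283

First differences Δy: -2, -2, 4, -2, -3, 4, -1, -4
Mean of differences = -0.7500
Numerator Σ(Δy_t−Δȳ)(Δy_{t+1}−Δȳ) = -18.5625
Denominator Σ(Δy_t−Δȳ)² = 65.5000
r_1(Δy) = -18.5625 / 65.5000 = -0.283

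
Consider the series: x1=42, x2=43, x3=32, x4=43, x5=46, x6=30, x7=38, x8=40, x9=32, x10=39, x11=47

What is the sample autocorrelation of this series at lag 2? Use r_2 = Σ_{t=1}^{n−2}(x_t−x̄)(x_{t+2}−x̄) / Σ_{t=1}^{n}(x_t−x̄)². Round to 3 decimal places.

Mean x̄ = (42 + 43 + 32 + 43 + 46 + 30 + 38 + 40 + 32 + 39 + 47)/11 = 39.2727
Numerator Σ_{t=1}^{9}(x_t−x̄)(x_{t+2}−x̄) = -151.8760
Denominator Σ(x_t−x̄)² = 334.1818
r_2 = -151.8760 / 334.1818 = -0.454

-0.454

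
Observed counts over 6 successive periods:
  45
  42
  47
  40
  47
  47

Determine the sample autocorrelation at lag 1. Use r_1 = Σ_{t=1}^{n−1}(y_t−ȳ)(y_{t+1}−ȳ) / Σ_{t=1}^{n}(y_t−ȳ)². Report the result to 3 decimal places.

Mean ȳ = (45 + 42 + 47 + 40 + 47 + 47)/6 = 44.6667
Deviations from mean: 0.3333, -2.6667, 2.3333, -4.6667, 2.3333, 2.3333
Σ(y_t−ȳ)(y_{t+1}−ȳ) = (-0.8889) + (-6.2222) + (-10.8889) + (-10.8889) + (5.4444) = -23.4444
Denominator Σ(y_t−ȳ)² = 45.3333
r_1 = -23.4444 / 45.3333 = -0.517

-0.517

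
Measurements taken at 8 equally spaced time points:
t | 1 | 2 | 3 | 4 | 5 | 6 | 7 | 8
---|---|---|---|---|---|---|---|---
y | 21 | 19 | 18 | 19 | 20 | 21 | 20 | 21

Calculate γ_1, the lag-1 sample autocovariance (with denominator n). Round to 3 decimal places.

Mean ȳ = (21 + 19 + 18 + 19 + 20 + 21 + 20 + 21)/8 = 19.8750
Deviations: 1.1250, -0.8750, -1.8750, -0.8750, 0.1250, 1.1250, 0.1250, 1.1250
Σ_{t=1}^{7}(y_t−ȳ)(y_{t+1}−ȳ) = 2.6094
γ_1 = 2.6094 / 8 = 0.326

0.326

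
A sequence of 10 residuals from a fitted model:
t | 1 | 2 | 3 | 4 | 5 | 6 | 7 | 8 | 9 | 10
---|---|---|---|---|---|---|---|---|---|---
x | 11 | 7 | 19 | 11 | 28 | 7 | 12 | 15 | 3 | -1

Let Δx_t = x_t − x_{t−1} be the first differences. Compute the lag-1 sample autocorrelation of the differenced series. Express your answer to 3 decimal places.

First differences Δx: -4, 12, -8, 17, -21, 5, 3, -12, -4
Mean of differences = -1.3333
Numerator Σ(Δx_t−Δx̄)(Δx_{t+1}−Δx̄) = -722.1111
Denominator Σ(Δx_t−Δx̄)² = 1132.0000
r_1(Δx) = -722.1111 / 1132.0000 = -0.638

-0.638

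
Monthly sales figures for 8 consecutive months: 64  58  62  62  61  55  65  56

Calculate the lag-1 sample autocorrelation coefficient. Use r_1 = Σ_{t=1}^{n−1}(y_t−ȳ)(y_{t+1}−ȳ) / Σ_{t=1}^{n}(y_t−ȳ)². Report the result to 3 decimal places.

-0.610

Mean ȳ = (64 + 58 + 62 + 62 + 61 + 55 + 65 + 56)/8 = 60.3750
Deviations from mean: 3.6250, -2.3750, 1.6250, 1.6250, 0.6250, -5.3750, 4.6250, -4.3750
Σ(y_t−ȳ)(y_{t+1}−ȳ) = (-8.6094) + (-3.8594) + (2.6406) + (1.0156) + (-3.3594) + (-24.8594) + (-20.2344) = -57.2656
Denominator Σ(y_t−ȳ)² = 93.8750
r_1 = -57.2656 / 93.8750 = -0.610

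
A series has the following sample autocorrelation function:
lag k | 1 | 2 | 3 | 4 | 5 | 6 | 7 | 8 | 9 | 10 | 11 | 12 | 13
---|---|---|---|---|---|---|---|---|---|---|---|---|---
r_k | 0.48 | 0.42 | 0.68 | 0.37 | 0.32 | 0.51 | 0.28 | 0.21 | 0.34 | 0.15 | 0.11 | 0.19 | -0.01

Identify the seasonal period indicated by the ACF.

The largest autocorrelation is r_3 = 0.68, with a weaker echo at lag 6 (0.51); the remaining lags stay at or below 0.48. The elevated value at lag 1 (0.48), dropping to 0.42 at lag 2, reflects decaying short-term dependence rather than seasonality.
The dominant spike at lag 3 indicates a seasonal period of 3.

3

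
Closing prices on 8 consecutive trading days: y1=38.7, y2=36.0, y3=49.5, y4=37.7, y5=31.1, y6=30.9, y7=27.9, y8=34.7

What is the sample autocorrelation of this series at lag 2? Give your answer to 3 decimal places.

0.029

Mean ȳ = (38.7 + 36.0 + 49.5 + 37.7 + 31.1 + 30.9 + 27.9 + 34.7)/8 = 35.8125
Σ(y_t−ȳ)(y_{t+2}−ȳ) = (39.5227) + (0.3539) + (-64.5023) + (-9.2723) + (37.2877) + (5.4652) = 8.8547
Denominator Σ(y_t−ȳ)² = 309.4688
r_2 = 8.8547 / 309.4688 = 0.029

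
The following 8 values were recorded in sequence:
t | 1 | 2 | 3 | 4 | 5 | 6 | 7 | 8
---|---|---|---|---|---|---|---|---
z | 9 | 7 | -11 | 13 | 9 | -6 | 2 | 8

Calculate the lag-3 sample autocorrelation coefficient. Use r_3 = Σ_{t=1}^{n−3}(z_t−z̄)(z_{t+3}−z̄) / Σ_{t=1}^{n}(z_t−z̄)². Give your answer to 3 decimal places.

0.441

Mean z̄ = (9 + 7 − 11 + 13 + 9 − 6 + 2 + 8)/8 = 3.8750
Deviations from mean: 5.1250, 3.1250, -14.8750, 9.1250, 5.1250, -9.8750, -1.8750, 4.1250
Numerator Σ_{t=1}^{5}(z_t−z̄)(z_{t+3}−z̄) = 213.7031
Denominator Σ(z_t−z̄)² = 484.8750
r_3 = 213.7031 / 484.8750 = 0.441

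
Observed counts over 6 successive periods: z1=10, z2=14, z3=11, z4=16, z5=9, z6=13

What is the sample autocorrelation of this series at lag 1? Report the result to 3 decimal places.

Mean z̄ = (10 + 14 + 11 + 16 + 9 + 13)/6 = 12.1667
Deviations from mean: -2.1667, 1.8333, -1.1667, 3.8333, -3.1667, 0.8333
Numerator Σ_{t=1}^{5}(z_t−z̄)(z_{t+1}−z̄) = -25.3611
Denominator Σ(z_t−z̄)² = 34.8333
r_1 = -25.3611 / 34.8333 = -0.728

-0.728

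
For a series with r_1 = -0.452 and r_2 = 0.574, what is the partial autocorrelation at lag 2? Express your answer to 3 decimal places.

φ_{22} = (r_2 − r_1²) / (1 − r_1²)
r_1² = (-0.452)² = 0.204304
Numerator = 0.574 − 0.2043 = 0.3697; denominator = 1 − 0.2043 = 0.7957
φ_{22} = 0.3697 / 0.7957 = 0.465

0.465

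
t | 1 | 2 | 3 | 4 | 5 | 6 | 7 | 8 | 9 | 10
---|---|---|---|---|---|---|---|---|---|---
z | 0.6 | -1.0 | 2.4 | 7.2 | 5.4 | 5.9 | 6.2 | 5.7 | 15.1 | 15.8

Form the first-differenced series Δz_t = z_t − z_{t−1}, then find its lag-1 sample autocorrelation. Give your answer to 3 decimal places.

-0.257

First differences Δz: -1.6, 3.4, 4.8, -1.8, 0.5, 0.3, -0.5, 9.4, 0.7
Mean of differences = 1.6889
Numerator Σ(Δz_t−Δz̄)(Δz_{t+1}−Δz̄) = -26.8235
Denominator Σ(Δz_t−Δz̄)² = 104.1689
r_1(Δz) = -26.8235 / 104.1689 = -0.257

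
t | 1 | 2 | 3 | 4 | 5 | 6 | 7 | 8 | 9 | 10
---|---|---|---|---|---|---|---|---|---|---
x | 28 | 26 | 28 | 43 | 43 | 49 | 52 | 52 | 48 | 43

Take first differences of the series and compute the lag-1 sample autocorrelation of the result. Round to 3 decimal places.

First differences Δx: -2, 2, 15, 0, 6, 3, 0, -4, -5
Mean of differences = 1.6667
Numerator Σ(Δx_t−Δx̄)(Δx_{t+1}−Δx̄) = 24.5556
Denominator Σ(Δx_t−Δx̄)² = 294.0000
r_1(Δx) = 24.5556 / 294.0000 = 0.084

0.084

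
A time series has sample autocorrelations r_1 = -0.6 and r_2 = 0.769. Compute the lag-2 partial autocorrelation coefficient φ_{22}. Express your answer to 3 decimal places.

φ_{22} = (r_2 − r_1²) / (1 − r_1²)
r_1² = (-0.6)² = 0.36
Numerator = 0.769 − 0.3600 = 0.4090; denominator = 1 − 0.3600 = 0.6400
φ_{22} = 0.4090 / 0.6400 = 0.639

0.639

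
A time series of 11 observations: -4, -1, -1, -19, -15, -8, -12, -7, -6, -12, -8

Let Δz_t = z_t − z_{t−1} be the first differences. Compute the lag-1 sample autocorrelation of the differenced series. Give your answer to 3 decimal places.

First differences Δz: 3, 0, -18, 4, 7, -4, 5, 1, -6, 4
Mean of differences = -0.4000
Numerator Σ(Δz_t−Δz̄)(Δz_{t+1}−Δz̄) = -121.5600
Denominator Σ(Δz_t−Δz̄)² = 490.4000
r_1(Δz) = -121.5600 / 490.4000 = -0.248

-0.248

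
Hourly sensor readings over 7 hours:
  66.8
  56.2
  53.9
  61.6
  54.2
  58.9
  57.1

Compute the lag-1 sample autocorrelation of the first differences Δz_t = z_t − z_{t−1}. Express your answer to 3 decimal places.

-0.380

First differences Δz: -10.6, -2.3, 7.7, -7.4, 4.7, -1.8
Mean of differences = -1.6167
Numerator Σ(Δz_t−Δz̄)(Δz_{t+1}−Δz̄) = -91.7986
Denominator Σ(Δz_t−Δz̄)² = 241.3483
r_1(Δz) = -91.7986 / 241.3483 = -0.380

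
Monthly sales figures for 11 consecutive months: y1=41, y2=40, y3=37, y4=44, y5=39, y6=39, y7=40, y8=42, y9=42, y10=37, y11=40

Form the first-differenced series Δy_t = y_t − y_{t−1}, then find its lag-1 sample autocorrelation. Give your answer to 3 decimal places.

First differences Δy: -1, -3, 7, -5, 0, 1, 2, 0, -5, 3
Mean of differences = -0.1000
Numerator Σ(Δy_t−Δȳ)(Δy_{t+1}−Δȳ) = -66.3100
Denominator Σ(Δy_t−Δȳ)² = 122.9000
r_1(Δy) = -66.3100 / 122.9000 = -0.540

-0.540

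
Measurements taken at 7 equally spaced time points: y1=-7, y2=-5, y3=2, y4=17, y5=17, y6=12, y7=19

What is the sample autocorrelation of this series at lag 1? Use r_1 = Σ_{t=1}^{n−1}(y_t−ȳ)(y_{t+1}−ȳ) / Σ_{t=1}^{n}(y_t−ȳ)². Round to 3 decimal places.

Mean ȳ = (-7 − 5 + 2 + 17 + 17 + 12 + 19)/7 = 7.8571
Deviations from mean: -14.8571, -12.8571, -5.8571, 9.1429, 9.1429, 4.1429, 11.1429
Σ(y_t−ȳ)(y_{t+1}−ȳ) = (191.0204) + (75.3061) + (-53.5510) + (83.5918) + (37.8776) + (46.1633) = 380.4082
Denominator Σ(y_t−ȳ)² = 728.8571
r_1 = 380.4082 / 728.8571 = 0.522

0.522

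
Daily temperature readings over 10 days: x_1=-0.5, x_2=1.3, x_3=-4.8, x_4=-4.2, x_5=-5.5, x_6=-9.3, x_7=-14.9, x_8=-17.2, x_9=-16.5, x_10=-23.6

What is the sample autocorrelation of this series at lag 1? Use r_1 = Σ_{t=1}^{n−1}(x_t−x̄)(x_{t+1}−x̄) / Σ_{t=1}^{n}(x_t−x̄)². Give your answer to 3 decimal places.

Mean x̄ = (-0.5 + 1.3 − 4.8 − 4.2 − 5.5 − 9.3 − 14.9 − 17.2 − 16.5 − 23.6)/10 = -9.5200
Numerator Σ_{t=1}^{9}(x_t−x̄)(x_{t+1}−x̄) = 388.0676
Denominator Σ(x_t−x̄)² = 600.1160
r_1 = 388.0676 / 600.1160 = 0.647

0.647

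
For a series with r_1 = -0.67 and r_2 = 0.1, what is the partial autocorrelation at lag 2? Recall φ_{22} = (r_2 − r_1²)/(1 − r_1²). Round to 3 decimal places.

φ_{22} = (r_2 − r_1²) / (1 − r_1²)
r_1² = (-0.67)² = 0.4489
Numerator = 0.1 − 0.4489 = -0.3489; denominator = 1 − 0.4489 = 0.5511
φ_{22} = -0.3489 / 0.5511 = -0.633

-0.633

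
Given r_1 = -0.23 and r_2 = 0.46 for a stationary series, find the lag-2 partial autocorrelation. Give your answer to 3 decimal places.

φ_{22} = (r_2 − r_1²) / (1 − r_1²)
r_1² = (-0.23)² = 0.0529
Numerator = 0.46 − 0.0529 = 0.4071; denominator = 1 − 0.0529 = 0.9471
φ_{22} = 0.4071 / 0.9471 = 0.430

0.430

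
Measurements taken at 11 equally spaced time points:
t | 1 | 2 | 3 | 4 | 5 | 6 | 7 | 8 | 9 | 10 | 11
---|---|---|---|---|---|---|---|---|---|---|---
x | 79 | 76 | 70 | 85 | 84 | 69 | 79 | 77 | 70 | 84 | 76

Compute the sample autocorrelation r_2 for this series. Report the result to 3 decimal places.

-0.381

Mean x̄ = (79 + 76 + 70 + 85 + 84 + 69 + 79 + 77 + 70 + 84 + 76)/11 = 77.1818
Numerator Σ_{t=1}^{9}(x_t−x̄)(x_{t+2}−x̄) = -127.1570
Denominator Σ(x_t−x̄)² = 333.6364
r_2 = -127.1570 / 333.6364 = -0.381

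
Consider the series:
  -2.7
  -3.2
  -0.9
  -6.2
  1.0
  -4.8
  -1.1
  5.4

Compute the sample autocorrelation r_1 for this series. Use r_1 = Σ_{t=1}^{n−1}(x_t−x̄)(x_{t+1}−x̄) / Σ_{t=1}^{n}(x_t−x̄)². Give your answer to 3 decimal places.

Mean x̄ = (-2.7 − 3.2 − 0.9 − 6.2 + 1.0 − 4.8 − 1.1 + 5.4)/8 = -1.5625
Deviations from mean: -1.1375, -1.6375, 0.6625, -4.6375, 2.5625, -3.2375, 0.4625, 6.9625
Numerator Σ_{t=1}^{7}(x_t−x̄)(x_{t+1}−x̄) = -20.7514
Denominator Σ(x_t−x̄)² = 91.6588
r_1 = -20.7514 / 91.6588 = -0.226

-0.226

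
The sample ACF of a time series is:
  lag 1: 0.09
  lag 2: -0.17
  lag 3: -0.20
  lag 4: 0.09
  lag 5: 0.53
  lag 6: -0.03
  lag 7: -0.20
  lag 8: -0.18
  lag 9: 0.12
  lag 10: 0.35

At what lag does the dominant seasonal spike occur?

5

The largest autocorrelation is r_5 = 0.53, with a weaker echo at lag 10 (0.35); the remaining lags stay at or below 0.12.
The dominant spike at lag 5 indicates a seasonal period of 5.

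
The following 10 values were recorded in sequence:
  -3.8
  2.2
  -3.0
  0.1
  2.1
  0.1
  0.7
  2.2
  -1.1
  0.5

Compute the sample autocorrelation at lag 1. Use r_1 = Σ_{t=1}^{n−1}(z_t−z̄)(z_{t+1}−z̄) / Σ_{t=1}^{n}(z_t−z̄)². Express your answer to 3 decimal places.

Mean z̄ = (-3.8 + 2.2 − 3.0 + 0.1 + 2.1 + 0.1 + 0.7 + 2.2 − 1.1 + 0.5)/10 = 0.0000
Numerator Σ_{t=1}^{9}(z_t−z̄)(z_{t+1}−z̄) = -16.2000
Denominator Σ(z_t−z̄)² = 39.5000
r_1 = -16.2000 / 39.5000 = -0.410

-0.410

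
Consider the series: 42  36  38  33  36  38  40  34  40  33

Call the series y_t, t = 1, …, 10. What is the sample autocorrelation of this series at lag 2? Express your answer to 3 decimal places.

0.216

Mean ȳ = (42 + 36 + 38 + 33 + 36 + 38 + 40 + 34 + 40 + 33)/10 = 37.0000
Numerator Σ_{t=1}^{8}(y_t−ȳ)(y_{t+2}−ȳ) = 19.0000
Denominator Σ(y_t−ȳ)² = 88.0000
r_2 = 19.0000 / 88.0000 = 0.216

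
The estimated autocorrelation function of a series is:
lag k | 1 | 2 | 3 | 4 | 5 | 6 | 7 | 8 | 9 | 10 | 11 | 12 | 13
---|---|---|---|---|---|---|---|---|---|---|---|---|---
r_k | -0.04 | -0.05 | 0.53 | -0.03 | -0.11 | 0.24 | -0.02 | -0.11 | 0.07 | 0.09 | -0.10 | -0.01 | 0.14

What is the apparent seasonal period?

3

The largest autocorrelation is r_3 = 0.53, with a weaker echo at lag 6 (0.24); the remaining lags stay at or below 0.14.
The dominant spike at lag 3 indicates a seasonal period of 3.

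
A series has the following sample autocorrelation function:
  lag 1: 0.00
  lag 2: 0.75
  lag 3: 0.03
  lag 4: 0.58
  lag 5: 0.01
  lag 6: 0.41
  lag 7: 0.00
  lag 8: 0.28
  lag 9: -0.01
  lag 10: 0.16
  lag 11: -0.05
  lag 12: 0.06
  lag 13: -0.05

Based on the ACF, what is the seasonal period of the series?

2

The largest autocorrelation is r_2 = 0.75, with weaker echoes at lags 4 (0.58), 6 (0.41), 8 (0.28) and 10 (0.16); the remaining lags stay at or below 0.06.
The dominant spike at lag 2 indicates a seasonal period of 2.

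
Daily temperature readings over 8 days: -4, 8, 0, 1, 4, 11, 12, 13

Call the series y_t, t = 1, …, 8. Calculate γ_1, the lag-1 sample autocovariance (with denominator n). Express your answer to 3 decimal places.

Mean ȳ = (-4 + 8 + 0 + 1 + 4 + 11 + 12 + 13)/8 = 5.6250
Σ_{t=1}^{7}(y_t−ȳ)(y_{t+1}−ȳ) = 69.8594
γ_1 = 69.8594 / 8 = 8.732

8.732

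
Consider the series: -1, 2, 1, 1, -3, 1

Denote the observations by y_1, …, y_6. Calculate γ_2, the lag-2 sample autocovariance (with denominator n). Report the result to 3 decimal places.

-0.231

Mean ȳ = (-1 + 2 + 1 + 1 − 3 + 1)/6 = 0.1667
Σ_{t=1}^{4}(y_t−ȳ)(y_{t+2}−ȳ) = -1.3889
γ_2 = -1.3889 / 6 = -0.231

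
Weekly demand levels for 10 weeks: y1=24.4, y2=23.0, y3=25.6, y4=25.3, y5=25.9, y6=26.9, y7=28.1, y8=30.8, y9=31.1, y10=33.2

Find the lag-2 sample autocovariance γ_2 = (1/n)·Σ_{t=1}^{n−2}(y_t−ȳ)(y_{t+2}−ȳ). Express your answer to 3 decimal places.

3.800

Mean ȳ = (24.4 + 23.0 + 25.6 + 25.3 + 25.9 + 26.9 + 28.1 + 30.8 + 31.1 + 33.2)/10 = 27.4300
Σ_{t=1}^{8}(y_t−ȳ)(y_{t+2}−ȳ) = 38.0022
γ_2 = 38.0022 / 10 = 3.800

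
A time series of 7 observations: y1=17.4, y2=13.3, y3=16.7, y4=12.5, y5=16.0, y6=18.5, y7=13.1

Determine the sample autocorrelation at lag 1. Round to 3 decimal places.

Mean ȳ = (17.4 + 13.3 + 16.7 + 12.5 + 16.0 + 18.5 + 13.1)/7 = 15.3571
Deviations from mean: 2.0429, -2.0571, 1.3429, -2.8571, 0.6429, 3.1429, -2.2571
Σ(y_t−ȳ)(y_{t+1}−ȳ) = (-4.2024) + (-2.7624) + (-3.8367) + (-1.8367) + (2.0204) + (-7.0939) = -17.7118
Denominator Σ(y_t−ȳ)² = 33.7571
r_1 = -17.7118 / 33.7571 = -0.525

-0.525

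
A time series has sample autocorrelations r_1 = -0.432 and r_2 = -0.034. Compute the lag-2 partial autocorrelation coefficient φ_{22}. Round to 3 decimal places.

φ_{22} = (r_2 − r_1²) / (1 − r_1²)
r_1² = (-0.432)² = 0.186624
Numerator = -0.034 − 0.1866 = -0.2206; denominator = 1 − 0.1866 = 0.8134
φ_{22} = -0.2206 / 0.8134 = -0.271

-0.271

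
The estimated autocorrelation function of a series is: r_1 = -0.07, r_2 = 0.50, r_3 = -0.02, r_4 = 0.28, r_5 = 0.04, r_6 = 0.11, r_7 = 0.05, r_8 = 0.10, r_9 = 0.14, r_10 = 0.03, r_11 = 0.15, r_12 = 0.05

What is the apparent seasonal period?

The largest autocorrelation is r_2 = 0.50, with a weaker echo at lag 4 (0.28); the remaining lags stay at or below 0.15.
The dominant spike at lag 2 indicates a seasonal period of 2.

2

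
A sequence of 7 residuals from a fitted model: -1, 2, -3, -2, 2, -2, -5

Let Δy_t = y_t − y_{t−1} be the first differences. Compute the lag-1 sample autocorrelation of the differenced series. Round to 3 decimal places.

-0.315

First differences Δy: 3, -5, 1, 4, -4, -3
Mean of differences = -0.6667
Numerator Σ(Δy_t−Δȳ)(Δy_{t+1}−Δȳ) = -23.1111
Denominator Σ(Δy_t−Δȳ)² = 73.3333
r_1(Δy) = -23.1111 / 73.3333 = -0.315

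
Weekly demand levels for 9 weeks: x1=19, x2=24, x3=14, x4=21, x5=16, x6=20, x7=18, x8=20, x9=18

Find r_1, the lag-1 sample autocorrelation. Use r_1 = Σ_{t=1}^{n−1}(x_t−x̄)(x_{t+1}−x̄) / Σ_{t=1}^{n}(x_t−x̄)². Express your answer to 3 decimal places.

-0.703

Mean x̄ = (19 + 24 + 14 + 21 + 16 + 20 + 18 + 20 + 18)/9 = 18.8889
Numerator Σ_{t=1}^{8}(x_t−x̄)(x_{t+1}−x̄) = -47.0123
Denominator Σ(x_t−x̄)² = 66.8889
r_1 = -47.0123 / 66.8889 = -0.703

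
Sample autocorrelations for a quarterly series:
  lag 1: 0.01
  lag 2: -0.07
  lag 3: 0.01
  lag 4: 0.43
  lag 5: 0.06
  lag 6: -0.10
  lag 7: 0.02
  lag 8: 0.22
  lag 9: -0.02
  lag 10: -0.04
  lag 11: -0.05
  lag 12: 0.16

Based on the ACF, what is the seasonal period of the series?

The largest autocorrelation is r_4 = 0.43, with weaker echoes at lags 8 (0.22) and 12 (0.16); the remaining lags stay at or below 0.06.
The dominant spike at lag 4 indicates a seasonal period of 4.

4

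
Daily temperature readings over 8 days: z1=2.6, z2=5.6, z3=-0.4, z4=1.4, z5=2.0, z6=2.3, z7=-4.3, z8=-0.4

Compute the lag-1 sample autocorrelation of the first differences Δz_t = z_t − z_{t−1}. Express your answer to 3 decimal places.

First differences Δz: 3.0, -6.0, 1.8, 0.6, 0.3, -6.6, 3.9
Mean of differences = -0.4286
Numerator Σ(Δz_t−Δz̄)(Δz_{t+1}−Δz̄) = -59.6865
Denominator Σ(Δz_t−Δz̄)² = 106.1743
r_1(Δz) = -59.6865 / 106.1743 = -0.562

-0.562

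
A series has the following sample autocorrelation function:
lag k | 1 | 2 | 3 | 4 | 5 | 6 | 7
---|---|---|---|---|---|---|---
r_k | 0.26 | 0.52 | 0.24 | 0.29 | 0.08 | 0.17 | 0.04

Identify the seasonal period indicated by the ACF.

2

The largest autocorrelation is r_2 = 0.52, with a weaker echo at lag 4 (0.29); the remaining lags stay at or below 0.26.
The dominant spike at lag 2 indicates a seasonal period of 2.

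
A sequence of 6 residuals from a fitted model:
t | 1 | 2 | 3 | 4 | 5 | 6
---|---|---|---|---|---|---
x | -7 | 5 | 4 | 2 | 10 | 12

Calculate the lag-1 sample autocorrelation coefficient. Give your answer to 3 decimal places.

0.103

Mean x̄ = (-7 + 5 + 4 + 2 + 10 + 12)/6 = 4.3333
Numerator Σ_{t=1}^{5}(x_t−x̄)(x_{t+1}−x̄) = 23.2222
Denominator Σ(x_t−x̄)² = 225.3333
r_1 = 23.2222 / 225.3333 = 0.103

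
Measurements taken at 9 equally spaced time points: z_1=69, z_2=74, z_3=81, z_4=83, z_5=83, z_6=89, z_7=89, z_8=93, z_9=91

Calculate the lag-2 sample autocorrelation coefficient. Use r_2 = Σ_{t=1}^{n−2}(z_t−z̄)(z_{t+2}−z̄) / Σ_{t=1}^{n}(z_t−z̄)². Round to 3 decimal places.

0.252

Mean z̄ = (69 + 74 + 81 + 83 + 83 + 89 + 89 + 93 + 91)/9 = 83.5556
Numerator Σ_{t=1}^{7}(z_t−z̄)(z_{t+2}−z̄) = 129.8272
Denominator Σ(z_t−z̄)² = 514.2222
r_2 = 129.8272 / 514.2222 = 0.252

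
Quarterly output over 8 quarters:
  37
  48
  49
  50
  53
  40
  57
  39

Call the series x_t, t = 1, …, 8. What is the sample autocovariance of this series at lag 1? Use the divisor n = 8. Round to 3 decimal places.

Mean x̄ = (37 + 48 + 49 + 50 + 53 + 40 + 57 + 39)/8 = 46.6250
Deviations: -9.6250, 1.3750, 2.3750, 3.3750, 6.3750, -6.6250, 10.3750, -7.6250
Σ_{t=1}^{7}(x_t−x̄)(x_{t+1}−x̄) = -170.5156
γ_1 = -170.5156 / 8 = -21.314

-21.314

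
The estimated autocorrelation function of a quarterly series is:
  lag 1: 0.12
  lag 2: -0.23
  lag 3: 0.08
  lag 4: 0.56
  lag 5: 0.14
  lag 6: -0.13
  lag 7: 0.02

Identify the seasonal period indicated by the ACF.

4

The largest autocorrelation is r_4 = 0.56; the remaining lags stay at or below 0.14.
The dominant spike at lag 4 indicates a seasonal period of 4.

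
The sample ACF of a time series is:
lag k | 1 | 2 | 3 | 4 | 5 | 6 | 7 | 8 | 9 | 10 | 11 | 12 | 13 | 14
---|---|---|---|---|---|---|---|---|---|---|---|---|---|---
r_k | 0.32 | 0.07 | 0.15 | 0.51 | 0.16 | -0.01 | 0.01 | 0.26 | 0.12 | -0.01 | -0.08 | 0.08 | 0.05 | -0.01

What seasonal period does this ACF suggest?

4

The largest autocorrelation is r_4 = 0.51; the remaining lags stay at or below 0.32. The elevated value at lag 1 (0.32), dropping to 0.07 at lag 2, reflects decaying short-term dependence rather than seasonality.
The dominant spike at lag 4 indicates a seasonal period of 4.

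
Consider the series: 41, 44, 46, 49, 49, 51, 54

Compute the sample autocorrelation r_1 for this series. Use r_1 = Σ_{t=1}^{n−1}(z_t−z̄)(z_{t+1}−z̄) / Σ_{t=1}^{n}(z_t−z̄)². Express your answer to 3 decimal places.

0.482

Mean z̄ = (41 + 44 + 46 + 49 + 49 + 51 + 54)/7 = 47.7143
Deviations from mean: -6.7143, -3.7143, -1.7143, 1.2857, 1.2857, 3.2857, 6.2857
Σ(z_t−z̄)(z_{t+1}−z̄) = (24.9388) + (6.3673) + (-2.2041) + (1.6531) + (4.2245) + (20.6531) = 55.6327
Denominator Σ(z_t−z̄)² = 115.4286
r_1 = 55.6327 / 115.4286 = 0.482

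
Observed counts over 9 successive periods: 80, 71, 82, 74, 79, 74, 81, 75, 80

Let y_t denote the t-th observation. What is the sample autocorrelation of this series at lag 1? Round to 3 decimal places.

Mean ȳ = (80 + 71 + 82 + 74 + 79 + 74 + 81 + 75 + 80)/9 = 77.3333
Numerator Σ_{t=1}^{8}(y_t−ȳ)(y_{t+1}−ȳ) = -100.1111
Denominator Σ(y_t−ȳ)² = 120.0000
r_1 = -100.1111 / 120.0000 = -0.834

-0.834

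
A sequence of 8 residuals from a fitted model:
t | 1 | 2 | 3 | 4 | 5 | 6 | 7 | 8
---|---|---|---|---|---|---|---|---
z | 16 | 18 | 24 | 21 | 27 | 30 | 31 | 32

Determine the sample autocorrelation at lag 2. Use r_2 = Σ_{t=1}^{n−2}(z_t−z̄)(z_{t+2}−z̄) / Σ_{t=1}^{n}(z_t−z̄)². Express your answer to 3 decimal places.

Mean z̄ = (16 + 18 + 24 + 21 + 27 + 30 + 31 + 32)/8 = 24.8750
Σ(z_t−z̄)(z_{t+2}−z̄) = (7.7656) + (26.6406) + (-1.8594) + (-19.8594) + (13.0156) + (36.5156) = 62.2188
Denominator Σ(z_t−z̄)² = 260.8750
r_2 = 62.2188 / 260.8750 = 0.239

0.239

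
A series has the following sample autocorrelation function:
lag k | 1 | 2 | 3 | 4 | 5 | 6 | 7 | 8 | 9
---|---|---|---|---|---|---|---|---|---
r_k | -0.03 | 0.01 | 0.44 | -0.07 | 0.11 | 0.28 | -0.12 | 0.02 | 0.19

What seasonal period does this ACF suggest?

The largest autocorrelation is r_3 = 0.44, with weaker echoes at lags 6 (0.28) and 9 (0.19); the remaining lags stay at or below 0.11.
The dominant spike at lag 3 indicates a seasonal period of 3.

3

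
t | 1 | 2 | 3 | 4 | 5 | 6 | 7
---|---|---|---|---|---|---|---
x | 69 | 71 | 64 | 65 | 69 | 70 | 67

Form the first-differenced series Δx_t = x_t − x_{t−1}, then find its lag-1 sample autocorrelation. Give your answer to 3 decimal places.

First differences Δx: 2, -7, 1, 4, 1, -3
Mean of differences = -0.3333
Numerator Σ(Δx_t−Δx̄)(Δx_{t+1}−Δx̄) = -16.4444
Denominator Σ(Δx_t−Δx̄)² = 79.3333
r_1(Δx) = -16.4444 / 79.3333 = -0.207

-0.207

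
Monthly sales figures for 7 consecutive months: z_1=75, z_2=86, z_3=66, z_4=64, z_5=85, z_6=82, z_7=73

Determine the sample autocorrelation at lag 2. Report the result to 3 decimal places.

Mean z̄ = (75 + 86 + 66 + 64 + 85 + 82 + 73)/7 = 75.8571
Deviations from mean: -0.8571, 10.1429, -9.8571, -11.8571, 9.1429, 6.1429, -2.8571
Σ(z_t−z̄)(z_{t+2}−z̄) = (8.4490) + (-120.2653) + (-90.1224) + (-72.8367) + (-26.1224) = -300.8980
Denominator Σ(z_t−z̄)² = 470.8571
r_2 = -300.8980 / 470.8571 = -0.639

-0.639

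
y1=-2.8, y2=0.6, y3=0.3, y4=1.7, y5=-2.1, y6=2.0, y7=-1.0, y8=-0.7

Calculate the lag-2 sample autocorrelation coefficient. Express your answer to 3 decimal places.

0.194

Mean ȳ = (-2.8 + 0.6 + 0.3 + 1.7 − 2.1 + 2.0 − 1.0 − 0.7)/8 = -0.2500
Deviations from mean: -2.5500, 0.8500, 0.5500, 1.9500, -1.8500, 2.2500, -0.7500, -0.4500
Σ(y_t−ȳ)(y_{t+2}−ȳ) = (-1.4025) + (1.6575) + (-1.0175) + (4.3875) + (1.3875) + (-1.0125) = 4.0000
Denominator Σ(y_t−ȳ)² = 20.5800
r_2 = 4.0000 / 20.5800 = 0.194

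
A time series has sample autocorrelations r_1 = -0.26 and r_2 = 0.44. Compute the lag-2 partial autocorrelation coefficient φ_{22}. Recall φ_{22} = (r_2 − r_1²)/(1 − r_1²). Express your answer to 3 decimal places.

φ_{22} = (r_2 − r_1²) / (1 − r_1²)
r_1² = (-0.26)² = 0.0676
Numerator = 0.44 − 0.0676 = 0.3724; denominator = 1 − 0.0676 = 0.9324
φ_{22} = 0.3724 / 0.9324 = 0.399

0.399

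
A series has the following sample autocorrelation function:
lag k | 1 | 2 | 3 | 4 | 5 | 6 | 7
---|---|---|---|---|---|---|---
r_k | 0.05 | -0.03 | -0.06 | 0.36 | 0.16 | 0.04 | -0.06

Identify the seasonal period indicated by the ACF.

4

The largest autocorrelation is r_4 = 0.36; the remaining lags stay at or below 0.16.
The dominant spike at lag 4 indicates a seasonal period of 4.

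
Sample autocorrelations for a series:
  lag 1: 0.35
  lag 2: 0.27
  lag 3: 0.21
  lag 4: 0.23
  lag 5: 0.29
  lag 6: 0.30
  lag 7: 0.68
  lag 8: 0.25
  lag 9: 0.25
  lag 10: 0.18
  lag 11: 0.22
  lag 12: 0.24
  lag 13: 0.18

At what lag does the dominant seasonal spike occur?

The largest autocorrelation is r_7 = 0.68; the remaining lags stay at or below 0.35. The elevated value at lag 1 (0.35), dropping to 0.27 at lag 2, reflects decaying short-term dependence rather than seasonality.
The dominant spike at lag 7 indicates a seasonal period of 7.

7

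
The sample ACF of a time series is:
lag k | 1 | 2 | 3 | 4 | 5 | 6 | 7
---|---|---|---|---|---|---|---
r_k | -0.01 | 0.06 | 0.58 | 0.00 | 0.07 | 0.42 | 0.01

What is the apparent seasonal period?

3

The largest autocorrelation is r_3 = 0.58, with a weaker echo at lag 6 (0.42); the remaining lags stay at or below 0.07.
The dominant spike at lag 3 indicates a seasonal period of 3.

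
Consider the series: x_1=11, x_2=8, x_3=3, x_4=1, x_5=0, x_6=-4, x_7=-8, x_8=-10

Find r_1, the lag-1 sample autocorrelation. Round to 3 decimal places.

0.605

Mean x̄ = (11 + 8 + 3 + 1 + 0 − 4 − 8 − 10)/8 = 0.1250
Deviations from mean: 10.8750, 7.8750, 2.8750, 0.8750, -0.1250, -4.1250, -8.1250, -10.1250
Σ(x_t−x̄)(x_{t+1}−x̄) = (85.6406) + (22.6406) + (2.5156) + (-0.1094) + (0.5156) + (33.5156) + (82.2656) = 226.9844
Denominator Σ(x_t−x̄)² = 374.8750
r_1 = 226.9844 / 374.8750 = 0.605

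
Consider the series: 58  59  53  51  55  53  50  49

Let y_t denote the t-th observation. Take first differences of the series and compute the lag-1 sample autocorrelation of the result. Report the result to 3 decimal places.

-0.239

First differences Δy: 1, -6, -2, 4, -2, -3, -1
Mean of differences = -1.2857
Numerator Σ(Δy_t−Δȳ)(Δy_{t+1}−Δȳ) = -14.2245
Denominator Σ(Δy_t−Δȳ)² = 59.4286
r_1(Δy) = -14.2245 / 59.4286 = -0.239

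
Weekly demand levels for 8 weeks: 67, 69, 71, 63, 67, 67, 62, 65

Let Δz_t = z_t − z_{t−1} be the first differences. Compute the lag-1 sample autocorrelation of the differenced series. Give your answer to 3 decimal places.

First differences Δz: 2, 2, -8, 4, 0, -5, 3
Mean of differences = -0.2857
Numerator Σ(Δz_t−Δz̄)(Δz_{t+1}−Δz̄) = -61.0816
Denominator Σ(Δz_t−Δz̄)² = 121.4286
r_1(Δz) = -61.0816 / 121.4286 = -0.503

-0.503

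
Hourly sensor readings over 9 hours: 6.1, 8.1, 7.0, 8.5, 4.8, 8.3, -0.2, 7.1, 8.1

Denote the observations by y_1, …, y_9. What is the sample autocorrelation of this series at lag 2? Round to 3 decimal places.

Mean ȳ = (6.1 + 8.1 + 7.0 + 8.5 + 4.8 + 8.3 − 0.2 + 7.1 + 8.1)/9 = 6.4222
Σ(y_t−ȳ)(y_{t+2}−ȳ) = (-0.1862) + (3.4860) + (-0.9373) + (3.9016) + (10.7427) + (1.2727) + (-11.1106) = 7.1690
Denominator Σ(y_t−ȳ)² = 60.8556
r_2 = 7.1690 / 60.8556 = 0.118

0.118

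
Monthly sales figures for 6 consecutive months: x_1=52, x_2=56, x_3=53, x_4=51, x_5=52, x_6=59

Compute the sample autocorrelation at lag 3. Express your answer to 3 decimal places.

-0.066

Mean x̄ = (52 + 56 + 53 + 51 + 52 + 59)/6 = 53.8333
Deviations from mean: -1.8333, 2.1667, -0.8333, -2.8333, -1.8333, 5.1667
Σ(x_t−x̄)(x_{t+3}−x̄) = (5.1944) + (-3.9722) + (-4.3056) = -3.0833
Denominator Σ(x_t−x̄)² = 46.8333
r_3 = -3.0833 / 46.8333 = -0.066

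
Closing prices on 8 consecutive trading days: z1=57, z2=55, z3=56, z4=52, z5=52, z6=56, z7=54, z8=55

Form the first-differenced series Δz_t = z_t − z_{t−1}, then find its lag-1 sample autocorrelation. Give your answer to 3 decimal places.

-0.395

First differences Δz: -2, 1, -4, 0, 4, -2, 1
Mean of differences = -0.2857
Numerator Σ(Δz_t−Δz̄)(Δz_{t+1}−Δz̄) = -16.3673
Denominator Σ(Δz_t−Δz̄)² = 41.4286
r_1(Δz) = -16.3673 / 41.4286 = -0.395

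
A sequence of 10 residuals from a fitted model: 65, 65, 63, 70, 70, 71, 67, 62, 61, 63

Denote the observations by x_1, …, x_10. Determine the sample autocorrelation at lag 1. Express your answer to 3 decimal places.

Mean x̄ = (65 + 65 + 63 + 70 + 70 + 71 + 67 + 62 + 61 + 63)/10 = 65.7000
Numerator Σ_{t=1}^{9}(x_t−x̄)(x_{t+1}−x̄) = 64.2100
Denominator Σ(x_t−x̄)² = 118.1000
r_1 = 64.2100 / 118.1000 = 0.544

0.544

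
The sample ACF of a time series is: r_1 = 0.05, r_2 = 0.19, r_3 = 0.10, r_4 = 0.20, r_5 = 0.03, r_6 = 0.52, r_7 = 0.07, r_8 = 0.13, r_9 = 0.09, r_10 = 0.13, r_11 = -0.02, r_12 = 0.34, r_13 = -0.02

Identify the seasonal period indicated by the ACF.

6

The largest autocorrelation is r_6 = 0.52, with a weaker echo at lag 12 (0.34); the remaining lags stay at or below 0.20.
The dominant spike at lag 6 indicates a seasonal period of 6.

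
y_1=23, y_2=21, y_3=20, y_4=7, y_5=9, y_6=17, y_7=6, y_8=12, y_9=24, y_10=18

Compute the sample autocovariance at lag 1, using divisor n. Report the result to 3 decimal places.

8.531

Mean ȳ = (23 + 21 + 20 + 7 + 9 + 17 + 6 + 12 + 24 + 18)/10 = 15.7000
Σ_{t=1}^{9}(y_t−ȳ)(y_{t+1}−ȳ) = 85.3100
γ_1 = 85.3100 / 10 = 8.531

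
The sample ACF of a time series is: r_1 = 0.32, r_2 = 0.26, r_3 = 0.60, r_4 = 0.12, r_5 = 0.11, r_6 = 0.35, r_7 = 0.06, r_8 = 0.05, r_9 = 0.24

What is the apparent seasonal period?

3

The largest autocorrelation is r_3 = 0.60, with a weaker echo at lag 6 (0.35); the remaining lags stay at or below 0.32. The elevated value at lag 1 (0.32), dropping to 0.26 at lag 2, reflects decaying short-term dependence rather than seasonality.
The dominant spike at lag 3 indicates a seasonal period of 3.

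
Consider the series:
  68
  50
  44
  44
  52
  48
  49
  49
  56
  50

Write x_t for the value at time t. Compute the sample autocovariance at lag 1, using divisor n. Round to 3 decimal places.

Mean x̄ = (68 + 50 + 44 + 44 + 52 + 48 + 49 + 49 + 56 + 50)/10 = 51.0000
Σ_{t=1}^{9}(x_t−x̄)(x_{t+1}−x̄) = 24.0000
γ_1 = 24.0000 / 10 = 2.400

2.400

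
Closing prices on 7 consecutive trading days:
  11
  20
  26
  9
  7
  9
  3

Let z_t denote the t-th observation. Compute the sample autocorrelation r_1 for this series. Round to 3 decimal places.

0.305

Mean z̄ = (11 + 20 + 26 + 9 + 7 + 9 + 3)/7 = 12.1429
Σ(z_t−z̄)(z_{t+1}−z̄) = (-8.9796) + (108.8776) + (-43.5510) + (16.1633) + (16.1633) + (28.7347) = 117.4082
Denominator Σ(z_t−z̄)² = 384.8571
r_1 = 117.4082 / 384.8571 = 0.305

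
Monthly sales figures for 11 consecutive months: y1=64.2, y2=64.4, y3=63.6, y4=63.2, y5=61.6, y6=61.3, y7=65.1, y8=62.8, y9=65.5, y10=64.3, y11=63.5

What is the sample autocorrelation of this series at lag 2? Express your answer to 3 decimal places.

Mean ȳ = (64.2 + 64.4 + 63.6 + 63.2 + 61.6 + 61.3 + 65.1 + 62.8 + 65.5 + 64.3 + 63.5)/11 = 63.5909
Numerator Σ_{t=1}^{9}(y_t−ȳ)(y_{t+2}−ȳ) = 1.5207
Denominator Σ(y_t−ȳ)² = 17.4491
r_2 = 1.5207 / 17.4491 = 0.087

0.087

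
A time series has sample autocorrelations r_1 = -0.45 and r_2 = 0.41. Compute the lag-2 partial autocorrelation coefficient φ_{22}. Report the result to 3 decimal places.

φ_{22} = (r_2 − r_1²) / (1 − r_1²)
r_1² = (-0.45)² = 0.2025
Numerator = 0.41 − 0.2025 = 0.2075; denominator = 1 − 0.2025 = 0.7975
φ_{22} = 0.2075 / 0.7975 = 0.260

0.260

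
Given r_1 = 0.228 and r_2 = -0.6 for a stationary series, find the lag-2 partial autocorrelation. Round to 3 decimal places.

-0.688

φ_{22} = (r_2 − r_1²) / (1 − r_1²)
r_1² = (0.228)² = 0.051984
Numerator = -0.6 − 0.0520 = -0.6520; denominator = 1 − 0.0520 = 0.9480
φ_{22} = -0.6520 / 0.9480 = -0.688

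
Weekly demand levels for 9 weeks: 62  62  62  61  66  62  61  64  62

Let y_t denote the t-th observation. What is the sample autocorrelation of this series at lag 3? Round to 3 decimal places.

Mean ȳ = (62 + 62 + 62 + 61 + 66 + 62 + 61 + 64 + 62)/9 = 62.4444
Σ(y_t−ȳ)(y_{t+3}−ȳ) = (0.6420) + (-1.5802) + (0.1975) + (2.0864) + (5.5309) + (0.1975) = 7.0741
Denominator Σ(y_t−ȳ)² = 20.2222
r_3 = 7.0741 / 20.2222 = 0.350

0.350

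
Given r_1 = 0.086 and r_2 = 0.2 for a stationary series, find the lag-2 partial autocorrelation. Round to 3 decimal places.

0.194

φ_{22} = (r_2 − r_1²) / (1 − r_1²)
r_1² = (0.086)² = 0.007396
Numerator = 0.2 − 0.0074 = 0.1926; denominator = 1 − 0.0074 = 0.9926
φ_{22} = 0.1926 / 0.9926 = 0.194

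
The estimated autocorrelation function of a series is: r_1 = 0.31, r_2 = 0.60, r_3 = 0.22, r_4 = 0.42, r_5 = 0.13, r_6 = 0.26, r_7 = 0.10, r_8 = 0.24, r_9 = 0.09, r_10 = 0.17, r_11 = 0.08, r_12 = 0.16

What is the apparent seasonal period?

The largest autocorrelation is r_2 = 0.60, with a weaker echo at lag 4 (0.42); the remaining lags stay at or below 0.31.
The dominant spike at lag 2 indicates a seasonal period of 2.

2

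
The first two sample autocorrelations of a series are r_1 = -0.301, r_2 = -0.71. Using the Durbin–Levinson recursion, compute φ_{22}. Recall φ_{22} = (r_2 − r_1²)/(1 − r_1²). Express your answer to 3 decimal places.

φ_{22} = (r_2 − r_1²) / (1 − r_1²)
r_1² = (-0.301)² = 0.090601
Numerator = -0.71 − 0.0906 = -0.8006; denominator = 1 − 0.0906 = 0.9094
φ_{22} = -0.8006 / 0.9094 = -0.880

-0.880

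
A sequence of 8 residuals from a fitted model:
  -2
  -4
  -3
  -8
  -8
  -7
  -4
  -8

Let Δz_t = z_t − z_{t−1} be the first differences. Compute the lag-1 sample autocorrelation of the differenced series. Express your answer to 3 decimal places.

-0.329

First differences Δz: -2, 1, -5, 0, 1, 3, -4
Mean of differences = -0.8571
Numerator Σ(Δz_t−Δz̄)(Δz_{t+1}−Δz̄) = -16.7347
Denominator Σ(Δz_t−Δz̄)² = 50.8571
r_1(Δz) = -16.7347 / 50.8571 = -0.329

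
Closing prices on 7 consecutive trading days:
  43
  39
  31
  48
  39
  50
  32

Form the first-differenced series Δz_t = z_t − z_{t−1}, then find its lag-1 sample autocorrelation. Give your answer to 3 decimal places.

First differences Δz: -4, -8, 17, -9, 11, -18
Mean of differences = -1.8333
Numerator Σ(Δz_t−Δz̄)(Δz_{t+1}−Δz̄) = -537.1944
Denominator Σ(Δz_t−Δz̄)² = 874.8333
r_1(Δz) = -537.1944 / 874.8333 = -0.614

-0.614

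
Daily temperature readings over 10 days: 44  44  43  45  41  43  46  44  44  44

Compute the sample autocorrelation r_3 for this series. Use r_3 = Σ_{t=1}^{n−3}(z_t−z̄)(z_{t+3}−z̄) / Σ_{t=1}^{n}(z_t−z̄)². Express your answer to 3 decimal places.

0.172

Mean z̄ = (44 + 44 + 43 + 45 + 41 + 43 + 46 + 44 + 44 + 44)/10 = 43.8000
Numerator Σ_{t=1}^{7}(z_t−z̄)(z_{t+3}−z̄) = 2.6800
Denominator Σ(z_t−z̄)² = 15.6000
r_3 = 2.6800 / 15.6000 = 0.172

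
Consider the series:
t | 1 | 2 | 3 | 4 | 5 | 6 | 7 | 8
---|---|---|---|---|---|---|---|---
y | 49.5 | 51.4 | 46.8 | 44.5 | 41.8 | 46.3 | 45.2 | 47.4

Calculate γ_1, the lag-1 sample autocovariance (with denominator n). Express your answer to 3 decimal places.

Mean ȳ = (49.5 + 51.4 + 46.8 + 44.5 + 41.8 + 46.3 + 45.2 + 47.4)/8 = 46.6125
Σ_{t=1}^{7}(y_t−ȳ)(y_{t+1}−ȳ) = 25.3248
γ_1 = 25.3248 / 8 = 3.166

3.166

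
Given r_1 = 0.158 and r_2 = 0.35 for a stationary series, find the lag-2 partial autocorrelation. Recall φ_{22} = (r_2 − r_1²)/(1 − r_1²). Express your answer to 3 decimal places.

φ_{22} = (r_2 − r_1²) / (1 − r_1²)
r_1² = (0.158)² = 0.024964
Numerator = 0.35 − 0.0250 = 0.3250; denominator = 1 − 0.0250 = 0.9750
φ_{22} = 0.3250 / 0.9750 = 0.333

0.333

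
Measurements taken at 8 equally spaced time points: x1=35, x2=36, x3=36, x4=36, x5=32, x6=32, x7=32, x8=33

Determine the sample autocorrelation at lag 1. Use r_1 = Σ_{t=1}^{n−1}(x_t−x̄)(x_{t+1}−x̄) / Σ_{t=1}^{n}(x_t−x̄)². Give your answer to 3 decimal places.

0.615

Mean x̄ = (35 + 36 + 36 + 36 + 32 + 32 + 32 + 33)/8 = 34.0000
Deviations from mean: 1.0000, 2.0000, 2.0000, 2.0000, -2.0000, -2.0000, -2.0000, -1.0000
Σ(x_t−x̄)(x_{t+1}−x̄) = (2.0000) + (4.0000) + (4.0000) + (-4.0000) + (4.0000) + (4.0000) + (2.0000) = 16.0000
Denominator Σ(x_t−x̄)² = 26.0000
r_1 = 16.0000 / 26.0000 = 0.615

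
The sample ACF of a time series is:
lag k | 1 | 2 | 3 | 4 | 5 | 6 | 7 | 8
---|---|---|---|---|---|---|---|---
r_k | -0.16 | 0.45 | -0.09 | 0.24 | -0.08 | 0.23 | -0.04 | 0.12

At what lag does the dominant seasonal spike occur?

The largest autocorrelation is r_2 = 0.45, with weaker echoes at lags 4 (0.24) and 6 (0.23); the remaining lags stay at or below 0.12.
The dominant spike at lag 2 indicates a seasonal period of 2.

2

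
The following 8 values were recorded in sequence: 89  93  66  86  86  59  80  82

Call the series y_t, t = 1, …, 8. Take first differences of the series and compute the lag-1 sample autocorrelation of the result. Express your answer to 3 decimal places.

-0.513

First differences Δy: 4, -27, 20, 0, -27, 21, 2
Mean of differences = -1.0000
Numerator Σ(Δy_t−Δȳ)(Δy_{t+1}−Δȳ) = -1187.0000
Denominator Σ(Δy_t−Δȳ)² = 2312.0000
r_1(Δy) = -1187.0000 / 2312.0000 = -0.513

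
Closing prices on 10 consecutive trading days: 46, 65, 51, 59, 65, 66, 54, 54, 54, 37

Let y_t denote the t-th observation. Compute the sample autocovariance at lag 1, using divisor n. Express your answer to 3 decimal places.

Mean ȳ = (46 + 65 + 51 + 59 + 65 + 66 + 54 + 54 + 54 + 37)/10 = 55.1000
Σ_{t=1}^{9}(y_t−ȳ)(y_{t+1}−ȳ) = 10.1900
γ_1 = 10.1900 / 10 = 1.019

1.019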